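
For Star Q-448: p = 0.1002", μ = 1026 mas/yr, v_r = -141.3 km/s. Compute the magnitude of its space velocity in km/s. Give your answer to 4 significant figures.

149.4 km/s

d = 1/p = 1/0.1002″ = 9.98 pc.
μ = 1026 mas/yr = 1.026 ″/yr.
v_t = 4.740 μ d = 4.740 × 1.026 × 9.98 = 48.535 km/s.
v = √(v_r² + v_t²) = √((-141.3)² + 48.535²) = √22321.3 = 149.4 km/s.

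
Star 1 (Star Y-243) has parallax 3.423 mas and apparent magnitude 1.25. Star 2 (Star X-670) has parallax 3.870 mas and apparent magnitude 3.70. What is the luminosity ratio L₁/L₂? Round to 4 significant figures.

L₁/L₂ = 12.21

d₁ = 1/p₁ = 1/0.003423″ = 292.14 pc; d₂ = 1/p₂ = 1/0.003870″ = 258.4 pc.
M₁ = m₁ − 5 log₁₀ d₁ + 5 = 1.25 − 12.3280 + 5 = -6.0780.
M₂ = 3.70 − 12.0615 + 5 = -3.3615.
L₁/L₂ = 10^(0.4(M₂ − M₁)) = 10^(0.4 × 2.7165) = 10^1.08660 = 12.207.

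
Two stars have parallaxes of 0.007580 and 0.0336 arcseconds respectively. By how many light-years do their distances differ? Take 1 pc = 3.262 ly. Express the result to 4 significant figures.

333.3 ly

d_A = 1/0.007580″ = 131.93 pc; d_B = 1/0.03360″ = 29.762 pc.
|d_B − d_A| = |29.762 − 131.93| = 102.17 pc = 102.17 × 3.262 ly = 333.28 ly.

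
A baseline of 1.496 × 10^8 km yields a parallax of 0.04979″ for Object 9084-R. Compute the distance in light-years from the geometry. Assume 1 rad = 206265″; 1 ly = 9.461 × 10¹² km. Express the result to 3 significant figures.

θ = 0.04979″ = 0.04979/206265 = 2.4139 × 10^-7 rad.
d = B/θ = (1.496 × 10^8) / (2.4139 × 10^-7) = 6.1974 × 10^14 km = (6.1974 × 10^14) / (9.461 × 10^12) ly = 65.505 ly.

65.5 ly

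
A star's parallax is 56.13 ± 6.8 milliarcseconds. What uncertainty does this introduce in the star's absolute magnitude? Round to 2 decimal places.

M = m − 5 log₁₀ d + 5 = m + 5 log₁₀ p + 5, so ∂M/∂p = 5/(p ln 10).
σ_M = (5/ln 10) · (σ_p/p) = 2.1715 × 6.8/56.13 = 2.1715 × 0.12115 = 0.26308.

σ_M = 0.26 mag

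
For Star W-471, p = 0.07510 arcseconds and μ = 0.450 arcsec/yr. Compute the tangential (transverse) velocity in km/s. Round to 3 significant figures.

28.4 km/s

d = 1/p = 1/0.07510″ = 13.316 pc.
v_t = 4.74 × μ × d = 4.74 × 0.450 × 13.316 = 28.403 km/s.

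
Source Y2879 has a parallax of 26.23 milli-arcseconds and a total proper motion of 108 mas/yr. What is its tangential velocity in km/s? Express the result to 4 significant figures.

19.52 km/s

d = 1/p = 1/0.02623″ = 38.124 pc.
μ = 108 mas/yr = 0.108 ″/yr.
v_t = 4.74 × μ × d = 4.74 × 0.108 × 38.124 = 19.516 km/s.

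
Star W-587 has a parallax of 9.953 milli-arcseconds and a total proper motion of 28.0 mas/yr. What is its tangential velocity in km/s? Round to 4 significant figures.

13.33 km/s

d = 1/p = 1/0.009953″ = 100.47 pc.
μ = 28.0 mas/yr = 0.0280 ″/yr.
v_t = 4.74 × μ × d = 4.74 × 0.0280 × 100.47 = 13.334 km/s.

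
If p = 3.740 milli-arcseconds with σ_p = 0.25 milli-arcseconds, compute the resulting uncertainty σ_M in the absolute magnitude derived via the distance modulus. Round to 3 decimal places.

σ_M = 0.145 mag

M = m − 5 log₁₀ d + 5 = m + 5 log₁₀ p + 5, so ∂M/∂p = 5/(p ln 10).
σ_M = (5/ln 10) · (σ_p/p) = 2.1715 × 0.25/3.740 = 2.1715 × 0.066845 = 0.14515.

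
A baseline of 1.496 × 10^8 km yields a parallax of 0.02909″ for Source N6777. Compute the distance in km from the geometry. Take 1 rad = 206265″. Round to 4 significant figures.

1.061 × 10^15 km

θ = 0.02909″ = 0.02909/206265 = 1.4103 × 10^-7 rad.
d = B/θ = (1.496 × 10^8) / (1.4103 × 10^-7) = 1.0608 × 10^15 km.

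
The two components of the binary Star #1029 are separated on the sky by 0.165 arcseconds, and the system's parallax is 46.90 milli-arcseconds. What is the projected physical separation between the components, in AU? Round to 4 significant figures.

d = 1/p = 1/0.04690″ = 21.322 pc.
At distance d (pc), an angle of θ arcsec spans θ·d AU: s = 0.165 × 21.322 = 3.5181 AU.

3.518 AU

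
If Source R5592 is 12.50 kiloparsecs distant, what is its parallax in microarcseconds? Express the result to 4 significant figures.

d = 12.50 kpc = 12500 pc.
p = 1/d = 1/12500 = 0.00008 arcsec.
= 0.00008 × 10⁶ = 80 μas.

80.00 μas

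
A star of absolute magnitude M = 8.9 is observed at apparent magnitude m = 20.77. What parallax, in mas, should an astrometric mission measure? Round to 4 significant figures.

0.4227 mas

m − M = 20.77 − 8.9 = 11.87.
d = 10^((m−M)/5 + 1) = 10^3.374 = 2365.9 pc.
p = 1/d = 1/2365.9 = 0.00042267 arcsec = 0.42267 mas.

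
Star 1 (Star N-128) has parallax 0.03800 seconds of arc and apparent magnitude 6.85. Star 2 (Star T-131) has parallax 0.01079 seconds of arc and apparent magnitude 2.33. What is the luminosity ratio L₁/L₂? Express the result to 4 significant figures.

L₁/L₂ = 0.001255

d₁ = 1/p₁ = 1/0.03800″ = 26.316 pc; d₂ = 1/p₂ = 1/0.01079″ = 92.678 pc.
M₁ = m₁ − 5 log₁₀ d₁ + 5 = 6.85 − 7.1011 + 5 = 4.7489.
M₂ = 2.33 − 9.8349 + 5 = -2.5049.
L₁/L₂ = 10^(0.4(M₂ − M₁)) = 10^(0.4 × (-7.2538)) = 10^(-2.90152) = 0.0012545.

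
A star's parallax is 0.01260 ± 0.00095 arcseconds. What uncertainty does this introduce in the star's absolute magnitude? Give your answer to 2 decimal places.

σ_M = 0.16 mag

M = m − 5 log₁₀ d + 5 = m + 5 log₁₀ p + 5, so ∂M/∂p = 5/(p ln 10).
σ_M = (5/ln 10) · (σ_p/p) = 2.1715 × 0.00095/0.01260 = 2.1715 × 0.075397 = 0.16372.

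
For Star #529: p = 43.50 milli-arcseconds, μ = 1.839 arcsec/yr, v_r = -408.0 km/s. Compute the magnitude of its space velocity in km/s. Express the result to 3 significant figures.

455 km/s

d = 1/p = 1/0.04350″ = 22.989 pc.
v_t = 4.740 μ d = 4.740 × 1.839 × 22.989 = 200.39 km/s.
v = √(v_r² + v_t²) = √((-408.0)² + 200.39²) = √206620 = 454.55 km/s.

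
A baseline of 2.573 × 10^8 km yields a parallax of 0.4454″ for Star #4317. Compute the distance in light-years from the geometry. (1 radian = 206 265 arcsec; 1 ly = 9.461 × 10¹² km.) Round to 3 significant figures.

θ = 0.4454″ = 0.4454/206265 = 2.1594 × 10^-6 rad.
d = B/θ = (2.573 × 10^8) / (2.1594 × 10^-6) = 1.1915 × 10^14 km = (1.1915 × 10^14) / (9.461 × 10^12) ly = 12.594 ly.

12.6 ly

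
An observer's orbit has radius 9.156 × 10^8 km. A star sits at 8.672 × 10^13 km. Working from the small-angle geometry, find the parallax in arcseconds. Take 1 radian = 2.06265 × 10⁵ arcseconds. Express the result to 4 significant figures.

θ ≈ B/d = (9.156 × 10^8) / (8.672 × 10^13) = 1.0558 × 10^-5 rad.
In arcseconds: 1.0558 × 10^-5 × 206265 = 2.1777″.

2.178 arcsec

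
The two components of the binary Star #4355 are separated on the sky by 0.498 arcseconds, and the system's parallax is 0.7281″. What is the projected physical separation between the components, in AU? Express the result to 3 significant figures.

d = 1/p = 1/0.7281″ = 1.3734 pc.
At distance d (pc), an angle of θ arcsec spans θ·d AU: s = 0.498 × 1.3734 = 0.68395 AU.

0.684 AU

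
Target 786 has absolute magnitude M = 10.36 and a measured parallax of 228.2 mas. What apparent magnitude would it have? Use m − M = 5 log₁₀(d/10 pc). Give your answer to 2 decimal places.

m = 8.57

d = 1/p = 1/0.2282″ = 4.3821 pc.
m − M = 5 log₁₀ d − 5 = 5 log₁₀(4.3821) − 5 = 3.2084 − 5 = -1.7916.
m = M + (m − M) = 10.36 + (-1.7916) = 8.57.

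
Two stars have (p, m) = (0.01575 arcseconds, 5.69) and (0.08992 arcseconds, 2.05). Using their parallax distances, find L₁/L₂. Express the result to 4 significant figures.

d₁ = 1/p₁ = 1/0.01575″ = 63.492 pc; d₂ = 1/p₂ = 1/0.08992″ = 11.121 pc.
M₁ = m₁ − 5 log₁₀ d₁ + 5 = 5.69 − 9.0136 + 5 = 1.6764.
M₂ = 2.05 − 5.2307 + 5 = 1.8193.
L₁/L₂ = 10^(0.4(M₂ − M₁)) = 10^(0.4 × 0.1429) = 10^0.05716 = 1.1407.

L₁/L₂ = 1.141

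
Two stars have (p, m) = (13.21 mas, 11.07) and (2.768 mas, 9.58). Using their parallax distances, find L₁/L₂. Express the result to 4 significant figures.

L₁/L₂ = 0.01113

d₁ = 1/p₁ = 1/0.01321″ = 75.7 pc; d₂ = 1/p₂ = 1/0.002768″ = 361.27 pc.
M₁ = m₁ − 5 log₁₀ d₁ + 5 = 11.07 − 9.3955 + 5 = 6.6745.
M₂ = 9.58 − 12.7892 + 5 = 1.7908.
L₁/L₂ = 10^(0.4(M₂ − M₁)) = 10^(0.4 × (-4.8837)) = 10^(-1.95348) = 0.011131.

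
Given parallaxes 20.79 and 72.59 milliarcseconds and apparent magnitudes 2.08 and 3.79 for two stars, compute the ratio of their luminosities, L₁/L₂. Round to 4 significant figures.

L₁/L₂ = 58.89

d₁ = 1/p₁ = 1/0.02079″ = 48.1 pc; d₂ = 1/p₂ = 1/0.07259″ = 13.776 pc.
M₁ = m₁ − 5 log₁₀ d₁ + 5 = 2.08 − 8.4107 + 5 = -1.3307.
M₂ = 3.79 − 5.6956 + 5 = 3.0944.
L₁/L₂ = 10^(0.4(M₂ − M₁)) = 10^(0.4 × 4.4251) = 10^1.77004 = 58.89.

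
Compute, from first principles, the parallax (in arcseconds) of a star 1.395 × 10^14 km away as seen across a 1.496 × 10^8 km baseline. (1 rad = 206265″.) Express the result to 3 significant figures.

θ ≈ B/d = (1.496 × 10^8) / (1.395 × 10^14) = 1.0724 × 10^-6 rad.
In arcseconds: 1.0724 × 10^-6 × 206265 = 0.2212″.

0.221 arcsec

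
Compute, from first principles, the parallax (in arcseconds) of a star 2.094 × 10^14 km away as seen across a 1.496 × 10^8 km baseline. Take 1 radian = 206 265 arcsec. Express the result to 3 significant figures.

0.147 arcsec

θ ≈ B/d = (1.496 × 10^8) / (2.094 × 10^14) = 7.1442 × 10^-7 rad.
In arcseconds: 7.1442 × 10^-7 × 206265 = 0.14736″.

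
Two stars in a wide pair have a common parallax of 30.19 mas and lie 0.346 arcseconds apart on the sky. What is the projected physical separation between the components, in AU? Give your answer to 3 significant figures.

11.5 AU

d = 1/p = 1/0.03019″ = 33.124 pc.
At distance d (pc), an angle of θ arcsec spans θ·d AU: s = 0.346 × 33.124 = 11.461 AU.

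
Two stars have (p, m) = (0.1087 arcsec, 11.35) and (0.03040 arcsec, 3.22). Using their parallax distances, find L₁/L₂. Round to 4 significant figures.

L₁/L₂ = 4.378 × 10^-5

d₁ = 1/p₁ = 1/0.1087″ = 9.1996 pc; d₂ = 1/p₂ = 1/0.03040″ = 32.895 pc.
M₁ = m₁ − 5 log₁₀ d₁ + 5 = 11.35 − 4.8188 + 5 = 11.5312.
M₂ = 3.22 − 7.5856 + 5 = 0.6344.
L₁/L₂ = 10^(0.4(M₂ − M₁)) = 10^(0.4 × (-10.8968)) = 10^(-4.35872) = 0.00004378.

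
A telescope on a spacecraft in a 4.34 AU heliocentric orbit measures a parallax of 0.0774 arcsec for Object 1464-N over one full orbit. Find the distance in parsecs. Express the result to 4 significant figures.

With baseline B (in AU) and parallax p (in arcsec), d = B/p parsecs.
d = 4.34 / 0.0774 = 56.072 pc.

56.07 pc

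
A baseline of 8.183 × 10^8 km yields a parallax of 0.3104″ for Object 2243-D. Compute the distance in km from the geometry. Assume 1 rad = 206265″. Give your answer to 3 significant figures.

θ = 0.3104″ = 0.3104/206265 = 1.5049 × 10^-6 rad.
d = B/θ = (8.183 × 10^8) / (1.5049 × 10^-6) = 5.4376 × 10^14 km.

5.44 × 10^14 km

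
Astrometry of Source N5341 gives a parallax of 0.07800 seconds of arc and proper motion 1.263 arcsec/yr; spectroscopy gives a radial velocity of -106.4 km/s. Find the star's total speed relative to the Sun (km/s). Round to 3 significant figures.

d = 1/p = 1/0.07800″ = 12.821 pc.
v_t = 4.740 μ d = 4.740 × 1.263 × 12.821 = 76.754 km/s.
v = √(v_r² + v_t²) = √((-106.4)² + 76.754²) = √17212.1 = 131.19 km/s.

131 km/s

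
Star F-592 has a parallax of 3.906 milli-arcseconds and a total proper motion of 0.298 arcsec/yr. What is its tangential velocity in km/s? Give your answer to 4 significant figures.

d = 1/p = 1/0.003906″ = 256.02 pc.
v_t = 4.74 × μ × d = 4.74 × 0.298 × 256.02 = 361.63 km/s.

361.6 km/s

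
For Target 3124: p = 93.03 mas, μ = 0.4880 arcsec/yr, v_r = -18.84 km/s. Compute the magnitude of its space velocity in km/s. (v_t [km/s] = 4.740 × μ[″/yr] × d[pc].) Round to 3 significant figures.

d = 1/p = 1/0.09303″ = 10.749 pc.
v_t = 4.740 μ d = 4.740 × 0.4880 × 10.749 = 24.864 km/s.
v = √(v_r² + v_t²) = √((-18.84)² + 24.864²) = √973.164 = 31.196 km/s.

31.2 km/s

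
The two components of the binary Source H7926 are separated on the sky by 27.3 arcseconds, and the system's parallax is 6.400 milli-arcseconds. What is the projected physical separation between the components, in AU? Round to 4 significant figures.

d = 1/p = 1/0.006400″ = 156.25 pc.
At distance d (pc), an angle of θ arcsec spans θ·d AU: s = 27.3 × 156.25 = 4265.6 AU.

4266 AU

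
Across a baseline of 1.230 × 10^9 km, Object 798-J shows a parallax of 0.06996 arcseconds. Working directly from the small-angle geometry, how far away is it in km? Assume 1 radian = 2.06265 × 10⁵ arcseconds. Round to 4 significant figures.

θ = 0.06996″ = 0.06996/206265 = 3.3918 × 10^-7 rad.
d = B/θ = (1.230 × 10^9) / (3.3918 × 10^-7) = 3.6264 × 10^15 km.

3.626 × 10^15 km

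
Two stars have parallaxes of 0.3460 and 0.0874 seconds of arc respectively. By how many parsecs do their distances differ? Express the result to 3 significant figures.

d_A = 1/0.3460″ = 2.8902 pc; d_B = 1/0.08740″ = 11.442 pc.
|d_B − d_A| = |11.442 − 2.8902| = 8.5518 pc.

8.55 pc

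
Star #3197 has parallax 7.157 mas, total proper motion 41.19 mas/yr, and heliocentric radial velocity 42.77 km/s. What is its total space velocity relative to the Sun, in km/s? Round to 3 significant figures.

50.7 km/s

d = 1/p = 1/0.007157″ = 139.72 pc.
μ = 41.19 mas/yr = 0.04119 ″/yr.
v_t = 4.740 μ d = 4.740 × 0.04119 × 139.72 = 27.279 km/s.
v = √(v_r² + v_t²) = √(42.77² + 27.279²) = √2573.42 = 50.729 km/s.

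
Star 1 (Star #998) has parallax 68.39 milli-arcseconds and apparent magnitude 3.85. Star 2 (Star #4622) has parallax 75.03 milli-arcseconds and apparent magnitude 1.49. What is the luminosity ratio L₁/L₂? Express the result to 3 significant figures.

d₁ = 1/p₁ = 1/0.06839″ = 14.622 pc; d₂ = 1/p₂ = 1/0.07503″ = 13.328 pc.
M₁ = m₁ − 5 log₁₀ d₁ + 5 = 3.85 − 5.8250 + 5 = 3.0250.
M₂ = 1.49 − 5.6238 + 5 = 0.8662.
L₁/L₂ = 10^(0.4(M₂ − M₁)) = 10^(0.4 × (-2.1588)) = 10^(-0.86352) = 0.13692.

L₁/L₂ = 0.137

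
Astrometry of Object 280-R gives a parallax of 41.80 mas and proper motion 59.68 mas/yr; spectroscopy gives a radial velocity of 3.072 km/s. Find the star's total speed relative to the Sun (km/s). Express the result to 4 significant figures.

d = 1/p = 1/0.04180″ = 23.923 pc.
μ = 59.68 mas/yr = 0.05968 ″/yr.
v_t = 4.740 μ d = 4.740 × 0.05968 × 23.923 = 6.7674 km/s.
v = √(v_r² + v_t²) = √(3.072² + 6.7674²) = √55.2349 = 7.432 km/s.

7.432 km/s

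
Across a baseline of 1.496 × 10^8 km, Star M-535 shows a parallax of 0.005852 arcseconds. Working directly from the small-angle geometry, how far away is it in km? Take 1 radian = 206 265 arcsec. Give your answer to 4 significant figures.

θ = 0.005852″ = 0.005852/206265 = 2.8371 × 10^-8 rad.
d = B/θ = (1.496 × 10^8) / (2.8371 × 10^-8) = 5.2730 × 10^15 km.

5.273 × 10^15 km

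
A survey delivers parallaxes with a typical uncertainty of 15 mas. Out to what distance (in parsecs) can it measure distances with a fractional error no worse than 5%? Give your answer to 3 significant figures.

3.33 pc

σ_d/d = σ_p/p, so the condition is σ_p/p ≤ 0.05, i.e. p ≥ σ_p/0.05.
p_min = 15/0.05 = 300 mas = 0.3 arcsec.
d_max = 1/p_min = 1/0.3 = 3.3333 pc.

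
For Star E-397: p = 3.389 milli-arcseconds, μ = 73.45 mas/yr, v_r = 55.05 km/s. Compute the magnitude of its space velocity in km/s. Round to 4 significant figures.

116.6 km/s

d = 1/p = 1/0.003389″ = 295.07 pc.
μ = 73.45 mas/yr = 0.07345 ″/yr.
v_t = 4.740 μ d = 4.740 × 0.07345 × 295.07 = 102.73 km/s.
v = √(v_r² + v_t²) = √(55.05² + 102.73²) = √13584 = 116.55 km/s.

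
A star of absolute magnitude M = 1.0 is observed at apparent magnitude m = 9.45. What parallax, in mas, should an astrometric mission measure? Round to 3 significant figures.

m − M = 9.45 − 1.0 = 8.45.
d = 10^((m−M)/5 + 1) = 10^2.690 = 489.78 pc.
p = 1/d = 1/489.78 = 0.0020417 arcsec = 2.0417 mas.

2.04 mas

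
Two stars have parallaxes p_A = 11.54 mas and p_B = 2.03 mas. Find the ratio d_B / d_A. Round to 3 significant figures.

5.68

Since d = 1/p, d_B/d_A = p_A/p_B.
= 11.54 / 2.03 = 5.6847.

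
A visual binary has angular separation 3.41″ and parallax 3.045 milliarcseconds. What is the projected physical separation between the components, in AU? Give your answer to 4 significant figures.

1120 AU

d = 1/p = 1/0.003045″ = 328.41 pc.
At distance d (pc), an angle of θ arcsec spans θ·d AU: s = 3.41 × 328.41 = 1119.9 AU.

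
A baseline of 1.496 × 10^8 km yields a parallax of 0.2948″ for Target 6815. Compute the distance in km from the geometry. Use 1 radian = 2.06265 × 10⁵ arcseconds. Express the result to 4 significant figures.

θ = 0.2948″ = 0.2948/206265 = 1.4292 × 10^-6 rad.
d = B/θ = (1.496 × 10^8) / (1.4292 × 10^-6) = 1.0467 × 10^14 km.

1.047 × 10^14 km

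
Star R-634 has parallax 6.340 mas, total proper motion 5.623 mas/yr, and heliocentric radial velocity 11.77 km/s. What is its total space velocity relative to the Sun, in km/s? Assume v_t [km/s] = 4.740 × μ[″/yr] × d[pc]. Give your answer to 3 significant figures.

d = 1/p = 1/0.006340″ = 157.73 pc.
μ = 5.623 mas/yr = 0.005623 ″/yr.
v_t = 4.740 μ d = 4.740 × 0.005623 × 157.73 = 4.204 km/s.
v = √(v_r² + v_t²) = √(11.77² + 4.204²) = √156.207 = 12.498 km/s.

12.5 km/s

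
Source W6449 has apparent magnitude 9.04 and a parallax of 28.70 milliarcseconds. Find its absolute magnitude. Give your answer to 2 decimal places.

d = 1/p = 1/0.02870″ = 34.843 pc.
m − M = 5 log₁₀(34.843) − 5 = 7.7106 − 5 = 2.7106.
M = m − (m − M) = 9.04 − 2.7106 = 6.33.

M = 6.33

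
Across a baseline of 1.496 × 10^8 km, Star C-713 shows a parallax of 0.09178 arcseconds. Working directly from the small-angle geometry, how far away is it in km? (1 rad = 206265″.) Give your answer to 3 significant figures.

θ = 0.09178″ = 0.09178/206265 = 4.4496 × 10^-7 rad.
d = B/θ = (1.496 × 10^8) / (4.4496 × 10^-7) = 3.3621 × 10^14 km.

3.36 × 10^14 km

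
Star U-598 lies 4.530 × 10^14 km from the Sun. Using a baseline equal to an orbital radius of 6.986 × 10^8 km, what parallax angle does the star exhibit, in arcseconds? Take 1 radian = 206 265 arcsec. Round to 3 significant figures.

θ ≈ B/d = (6.986 × 10^8) / (4.530 × 10^14) = 1.5422 × 10^-6 rad.
In arcseconds: 1.5422 × 10^-6 × 206265 = 0.3181″.

0.318 arcsec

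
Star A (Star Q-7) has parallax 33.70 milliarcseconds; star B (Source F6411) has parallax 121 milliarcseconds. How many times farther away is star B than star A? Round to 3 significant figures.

0.279

Since d = 1/p, d_B/d_A = p_A/p_B.
= 33.70 / 121 = 0.27851.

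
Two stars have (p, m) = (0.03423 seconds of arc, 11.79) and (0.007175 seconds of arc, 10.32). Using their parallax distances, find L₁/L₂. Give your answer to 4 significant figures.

L₁/L₂ = 0.01135

d₁ = 1/p₁ = 1/0.03423″ = 29.214 pc; d₂ = 1/p₂ = 1/0.007175″ = 139.37 pc.
M₁ = m₁ − 5 log₁₀ d₁ + 5 = 11.79 − 7.3280 + 5 = 9.4620.
M₂ = 10.32 − 10.7208 + 5 = 4.5992.
L₁/L₂ = 10^(0.4(M₂ − M₁)) = 10^(0.4 × (-4.8628)) = 10^(-1.94512) = 0.011347.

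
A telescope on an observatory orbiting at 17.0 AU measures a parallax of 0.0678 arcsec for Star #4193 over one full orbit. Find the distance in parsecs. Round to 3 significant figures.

With baseline B (in AU) and parallax p (in arcsec), d = B/p parsecs.
d = 17.0 / 0.0678 = 250.74 pc.

251 pc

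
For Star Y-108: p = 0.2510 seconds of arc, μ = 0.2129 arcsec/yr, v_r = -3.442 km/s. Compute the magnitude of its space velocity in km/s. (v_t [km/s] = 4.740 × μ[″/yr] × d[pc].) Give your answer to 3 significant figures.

5.29 km/s

d = 1/p = 1/0.2510″ = 3.9841 pc.
v_t = 4.740 μ d = 4.740 × 0.2129 × 3.9841 = 4.0205 km/s.
v = √(v_r² + v_t²) = √((-3.442)² + 4.0205²) = √28.0118 = 5.2926 km/s.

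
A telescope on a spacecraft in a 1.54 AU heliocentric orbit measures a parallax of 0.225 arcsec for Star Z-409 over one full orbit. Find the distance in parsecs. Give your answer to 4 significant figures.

With baseline B (in AU) and parallax p (in arcsec), d = B/p parsecs.
d = 1.54 / 0.225 = 6.8444 pc.

6.844 pc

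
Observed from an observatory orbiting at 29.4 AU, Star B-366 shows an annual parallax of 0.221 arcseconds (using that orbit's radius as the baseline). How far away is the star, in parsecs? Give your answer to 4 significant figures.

133.0 pc

With baseline B (in AU) and parallax p (in arcsec), d = B/p parsecs.
d = 29.4 / 0.221 = 133.03 pc.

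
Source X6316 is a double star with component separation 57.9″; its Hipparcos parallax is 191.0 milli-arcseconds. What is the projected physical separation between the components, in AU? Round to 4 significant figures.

303.1 AU

d = 1/p = 1/0.1910″ = 5.2356 pc.
At distance d (pc), an angle of θ arcsec spans θ·d AU: s = 57.9 × 5.2356 = 303.14 AU.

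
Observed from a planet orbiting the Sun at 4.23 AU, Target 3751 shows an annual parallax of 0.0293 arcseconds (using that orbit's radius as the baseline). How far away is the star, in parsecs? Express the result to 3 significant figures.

144 pc

With baseline B (in AU) and parallax p (in arcsec), d = B/p parsecs.
d = 4.23 / 0.0293 = 144.37 pc.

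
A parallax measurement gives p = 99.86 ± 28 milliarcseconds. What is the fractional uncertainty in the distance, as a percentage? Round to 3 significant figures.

For d = 1/p, |σ_d/d| = |σ_p/p|.
σ_p/p = 28 / 99.86 = 0.28039 = 28.039%.

28.0%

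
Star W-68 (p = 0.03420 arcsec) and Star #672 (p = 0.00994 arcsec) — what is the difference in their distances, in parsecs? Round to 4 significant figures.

d_A = 1/0.03420″ = 29.24 pc; d_B = 1/0.009940″ = 100.6 pc.
|d_B − d_A| = |100.6 − 29.24| = 71.36 pc.

71.36 pc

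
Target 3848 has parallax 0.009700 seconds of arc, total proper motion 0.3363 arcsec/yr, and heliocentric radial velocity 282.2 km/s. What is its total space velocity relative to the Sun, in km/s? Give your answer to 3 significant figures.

327 km/s

d = 1/p = 1/0.009700″ = 103.09 pc.
v_t = 4.740 μ d = 4.740 × 0.3363 × 103.09 = 164.33 km/s.
v = √(v_r² + v_t²) = √(282.2² + 164.33²) = √106641 = 326.56 km/s.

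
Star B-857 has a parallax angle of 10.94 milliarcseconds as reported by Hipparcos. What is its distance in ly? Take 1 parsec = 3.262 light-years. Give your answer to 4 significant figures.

298.2 ly

p = 10.94 milliarcseconds = 0.01094 arcsec.
d = 1/p = 1/0.01094 = 91.408 pc.
In light-years: 91.408 × 3.262 = 298.17 ly.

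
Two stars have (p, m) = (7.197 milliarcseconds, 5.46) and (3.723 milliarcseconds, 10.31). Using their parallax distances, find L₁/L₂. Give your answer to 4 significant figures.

d₁ = 1/p₁ = 1/0.007197″ = 138.95 pc; d₂ = 1/p₂ = 1/0.003723″ = 268.6 pc.
M₁ = m₁ − 5 log₁₀ d₁ + 5 = 5.46 − 10.7143 + 5 = -0.2543.
M₂ = 10.31 − 12.1455 + 5 = 3.1645.
L₁/L₂ = 10^(0.4(M₂ − M₁)) = 10^(0.4 × 3.4188) = 10^1.36752 = 23.309.

L₁/L₂ = 23.31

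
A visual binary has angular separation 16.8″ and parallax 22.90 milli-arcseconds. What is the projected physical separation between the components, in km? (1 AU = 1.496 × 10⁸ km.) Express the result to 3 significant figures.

1.10 × 10^11 km

d = 1/p = 1/0.02290″ = 43.668 pc.
At distance d (pc), an angle of θ arcsec spans θ·d AU: s = 16.8 × 43.668 = 733.62 AU.
= 733.62 × 1.496 × 10⁸ km = 1.0975 × 10^11 km.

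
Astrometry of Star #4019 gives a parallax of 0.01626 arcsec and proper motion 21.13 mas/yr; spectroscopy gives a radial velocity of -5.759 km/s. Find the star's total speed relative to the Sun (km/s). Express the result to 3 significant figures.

d = 1/p = 1/0.01626″ = 61.501 pc.
μ = 21.13 mas/yr = 0.02113 ″/yr.
v_t = 4.740 μ d = 4.740 × 0.02113 × 61.501 = 6.1597 km/s.
v = √(v_r² + v_t²) = √((-5.759)² + 6.1597²) = √71.108 = 8.4326 km/s.

8.43 km/s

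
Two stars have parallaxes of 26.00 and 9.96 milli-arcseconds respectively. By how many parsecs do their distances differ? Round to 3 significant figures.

61.9 pc

d_A = 1/0.02600″ = 38.462 pc; d_B = 1/0.009960″ = 100.4 pc.
|d_B − d_A| = |100.4 − 38.462| = 61.938 pc.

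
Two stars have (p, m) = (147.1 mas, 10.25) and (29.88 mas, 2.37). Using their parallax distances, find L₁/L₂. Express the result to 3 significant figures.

L₁/L₂ = 2.91 × 10^-5

d₁ = 1/p₁ = 1/0.1471″ = 6.7981 pc; d₂ = 1/p₂ = 1/0.02988″ = 33.467 pc.
M₁ = m₁ − 5 log₁₀ d₁ + 5 = 10.25 − 4.1619 + 5 = 11.0881.
M₂ = 2.37 − 7.6231 + 5 = -0.2531.
L₁/L₂ = 10^(0.4(M₂ − M₁)) = 10^(0.4 × (-11.3412)) = 10^(-4.53648) = 0.000029075.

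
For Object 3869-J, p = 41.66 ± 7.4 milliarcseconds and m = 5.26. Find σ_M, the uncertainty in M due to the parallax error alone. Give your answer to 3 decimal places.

σ_M = 0.386 mag

M = m − 5 log₁₀ d + 5 = m + 5 log₁₀ p + 5, so ∂M/∂p = 5/(p ln 10).
σ_M = (5/ln 10) · (σ_p/p) = 2.1715 × 7.4/41.66 = 2.1715 × 0.17763 = 0.38572.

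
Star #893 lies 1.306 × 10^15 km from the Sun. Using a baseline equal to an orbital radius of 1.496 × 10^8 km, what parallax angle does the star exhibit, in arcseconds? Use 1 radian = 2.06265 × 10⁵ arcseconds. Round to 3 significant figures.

θ ≈ B/d = (1.496 × 10^8) / (1.306 × 10^15) = 1.1455 × 10^-7 rad.
In arcseconds: 1.1455 × 10^-7 × 206265 = 0.023628″.

0.0236 arcsec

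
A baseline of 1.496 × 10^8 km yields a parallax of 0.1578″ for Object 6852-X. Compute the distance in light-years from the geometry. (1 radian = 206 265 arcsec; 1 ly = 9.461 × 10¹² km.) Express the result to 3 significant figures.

20.7 ly

θ = 0.1578″ = 0.1578/206265 = 7.6504 × 10^-7 rad.
d = B/θ = (1.496 × 10^8) / (7.6504 × 10^-7) = 1.9555 × 10^14 km = (1.9555 × 10^14) / (9.461 × 10^12) ly = 20.669 ly.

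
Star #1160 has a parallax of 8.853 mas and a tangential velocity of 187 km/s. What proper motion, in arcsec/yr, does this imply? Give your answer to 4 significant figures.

d = 1/p = 1/0.008853″ = 112.96 pc.
μ = v_t / (4.74 d) = 187 / (4.74 × 112.96) = 187 / 535.43 = 0.34925 ″/yr.

0.3493 arcsec/yr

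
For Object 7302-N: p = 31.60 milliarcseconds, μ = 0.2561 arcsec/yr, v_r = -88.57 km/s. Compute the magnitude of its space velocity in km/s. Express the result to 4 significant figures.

d = 1/p = 1/0.03160″ = 31.646 pc.
v_t = 4.740 μ d = 4.740 × 0.2561 × 31.646 = 38.416 km/s.
v = √(v_r² + v_t²) = √((-88.57)² + 38.416²) = √9320.43 = 96.542 km/s.

96.54 km/s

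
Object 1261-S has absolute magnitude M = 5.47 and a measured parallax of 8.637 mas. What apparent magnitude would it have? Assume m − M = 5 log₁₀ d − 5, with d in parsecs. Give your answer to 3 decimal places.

m = 10.788

d = 1/p = 1/0.008637″ = 115.78 pc.
m − M = 5 log₁₀ d − 5 = 5 log₁₀(115.78) − 5 = 10.3182 − 5 = 5.3182.
m = M + (m − M) = 5.47 + 5.3182 = 10.788.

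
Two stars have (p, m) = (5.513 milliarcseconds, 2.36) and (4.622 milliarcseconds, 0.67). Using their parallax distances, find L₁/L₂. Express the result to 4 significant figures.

L₁/L₂ = 0.1482

d₁ = 1/p₁ = 1/0.005513″ = 181.39 pc; d₂ = 1/p₂ = 1/0.004622″ = 216.36 pc.
M₁ = m₁ − 5 log₁₀ d₁ + 5 = 2.36 − 11.2931 + 5 = -3.9331.
M₂ = 0.67 − 11.6759 + 5 = -6.0059.
L₁/L₂ = 10^(0.4(M₂ − M₁)) = 10^(0.4 × (-2.0728)) = 10^(-0.82912) = 0.14821.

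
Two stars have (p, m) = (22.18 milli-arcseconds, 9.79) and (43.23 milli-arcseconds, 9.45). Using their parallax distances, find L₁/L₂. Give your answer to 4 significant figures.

d₁ = 1/p₁ = 1/0.02218″ = 45.086 pc; d₂ = 1/p₂ = 1/0.04323″ = 23.132 pc.
M₁ = m₁ − 5 log₁₀ d₁ + 5 = 9.79 − 8.2702 + 5 = 6.5198.
M₂ = 9.45 − 6.8211 + 5 = 7.6289.
L₁/L₂ = 10^(0.4(M₂ − M₁)) = 10^(0.4 × 1.1091) = 10^0.44364 = 2.7774.

L₁/L₂ = 2.777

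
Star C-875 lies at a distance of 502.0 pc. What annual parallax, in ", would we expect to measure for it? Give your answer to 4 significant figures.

p = 1/d = 1/502 = 0.001992 arcsec.

0.001992 "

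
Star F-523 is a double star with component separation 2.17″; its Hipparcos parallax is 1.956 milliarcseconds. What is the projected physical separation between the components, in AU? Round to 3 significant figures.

1110 AU

d = 1/p = 1/0.001956″ = 511.25 pc.
At distance d (pc), an angle of θ arcsec spans θ·d AU: s = 2.17 × 511.25 = 1109.4 AU.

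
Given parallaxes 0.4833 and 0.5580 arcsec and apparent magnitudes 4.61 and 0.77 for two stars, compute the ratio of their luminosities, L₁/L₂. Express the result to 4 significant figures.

d₁ = 1/p₁ = 1/0.4833″ = 2.0691 pc; d₂ = 1/p₂ = 1/0.5580″ = 1.7921 pc.
M₁ = m₁ − 5 log₁₀ d₁ + 5 = 4.61 − 1.5789 + 5 = 8.0311.
M₂ = 0.77 − 1.2668 + 5 = 4.5032.
L₁/L₂ = 10^(0.4(M₂ − M₁)) = 10^(0.4 × (-3.5279)) = 10^(-1.41116) = 0.038801.

L₁/L₂ = 0.03880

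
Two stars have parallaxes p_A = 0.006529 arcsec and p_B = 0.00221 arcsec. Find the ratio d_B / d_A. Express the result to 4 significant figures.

Since d = 1/p, d_B/d_A = p_A/p_B.
= 0.006529 / 0.00221 = 2.9543.

2.954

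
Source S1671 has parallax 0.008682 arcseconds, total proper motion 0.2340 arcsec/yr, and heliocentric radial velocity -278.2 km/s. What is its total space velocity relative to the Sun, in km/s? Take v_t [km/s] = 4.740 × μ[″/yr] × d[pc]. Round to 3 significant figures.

306 km/s

d = 1/p = 1/0.008682″ = 115.18 pc.
v_t = 4.740 μ d = 4.740 × 0.2340 × 115.18 = 127.75 km/s.
v = √(v_r² + v_t²) = √((-278.2)² + 127.75²) = √93715.3 = 306.13 km/s.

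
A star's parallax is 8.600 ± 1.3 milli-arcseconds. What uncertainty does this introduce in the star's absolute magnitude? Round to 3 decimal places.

σ_M = 0.328 mag

M = m − 5 log₁₀ d + 5 = m + 5 log₁₀ p + 5, so ∂M/∂p = 5/(p ln 10).
σ_M = (5/ln 10) · (σ_p/p) = 2.1715 × 1.3/8.600 = 2.1715 × 0.15116 = 0.32824.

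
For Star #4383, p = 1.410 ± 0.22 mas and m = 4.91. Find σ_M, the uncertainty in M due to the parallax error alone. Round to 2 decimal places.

M = m − 5 log₁₀ d + 5 = m + 5 log₁₀ p + 5, so ∂M/∂p = 5/(p ln 10).
σ_M = (5/ln 10) · (σ_p/p) = 2.1715 × 0.22/1.410 = 2.1715 × 0.15603 = 0.33882.

σ_M = 0.34 mag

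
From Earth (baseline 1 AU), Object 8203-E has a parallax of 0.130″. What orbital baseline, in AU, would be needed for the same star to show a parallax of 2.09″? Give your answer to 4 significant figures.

16.08 AU

Parallax scales linearly with baseline: p ∝ B, so B = p_target / p_Earth × 1 AU.
B = 2.09 / 0.130 = 16.077 AU.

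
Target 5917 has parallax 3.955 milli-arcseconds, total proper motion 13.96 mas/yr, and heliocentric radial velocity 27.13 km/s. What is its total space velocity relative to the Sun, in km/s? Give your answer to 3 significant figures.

31.9 km/s

d = 1/p = 1/0.003955″ = 252.84 pc.
μ = 13.96 mas/yr = 0.01396 ″/yr.
v_t = 4.740 μ d = 4.740 × 0.01396 × 252.84 = 16.731 km/s.
v = √(v_r² + v_t²) = √(27.13² + 16.731²) = √1015.96 = 31.874 km/s.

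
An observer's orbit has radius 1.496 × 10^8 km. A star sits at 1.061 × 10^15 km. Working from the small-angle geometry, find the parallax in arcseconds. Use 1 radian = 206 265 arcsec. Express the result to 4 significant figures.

0.02908 arcsec

θ ≈ B/d = (1.496 × 10^8) / (1.061 × 10^15) = 1.4100 × 10^-7 rad.
In arcseconds: 1.4100 × 10^-7 × 206265 = 0.029083″.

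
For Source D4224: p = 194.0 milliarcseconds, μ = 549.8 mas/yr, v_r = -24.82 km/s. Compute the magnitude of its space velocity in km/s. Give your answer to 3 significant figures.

28.2 km/s

d = 1/p = 1/0.1940″ = 5.1546 pc.
μ = 549.8 mas/yr = 0.5498 ″/yr.
v_t = 4.740 μ d = 4.740 × 0.5498 × 5.1546 = 13.433 km/s.
v = √(v_r² + v_t²) = √((-24.82)² + 13.433²) = √796.478 = 28.222 km/s.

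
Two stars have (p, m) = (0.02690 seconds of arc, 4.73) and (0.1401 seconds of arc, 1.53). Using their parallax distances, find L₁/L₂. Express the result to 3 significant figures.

d₁ = 1/p₁ = 1/0.02690″ = 37.175 pc; d₂ = 1/p₂ = 1/0.1401″ = 7.1378 pc.
M₁ = m₁ − 5 log₁₀ d₁ + 5 = 4.73 − 7.8513 + 5 = 1.8787.
M₂ = 1.53 − 4.2678 + 5 = 2.2622.
L₁/L₂ = 10^(0.4(M₂ − M₁)) = 10^(0.4 × 0.3835) = 10^0.15340 = 1.4236.

L₁/L₂ = 1.42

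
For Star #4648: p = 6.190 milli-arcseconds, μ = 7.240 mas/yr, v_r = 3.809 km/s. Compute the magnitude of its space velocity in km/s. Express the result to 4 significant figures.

6.726 km/s

d = 1/p = 1/0.006190″ = 161.55 pc.
μ = 7.240 mas/yr = 0.007240 ″/yr.
v_t = 4.740 μ d = 4.740 × 0.007240 × 161.55 = 5.544 km/s.
v = √(v_r² + v_t²) = √(3.809² + 5.544²) = √45.2444 = 6.7264 km/s.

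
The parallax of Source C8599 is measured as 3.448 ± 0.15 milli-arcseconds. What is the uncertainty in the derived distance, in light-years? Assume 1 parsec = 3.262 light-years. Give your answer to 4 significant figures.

41.16 ly

d = 1/p, so σ_d = σ_p / p².
σ_d = 0.000150 / (0.003448)² = 0.000150 / 0.000011889 = 12.617 pc = 12.617 × 3.262 ly = 41.157 ly.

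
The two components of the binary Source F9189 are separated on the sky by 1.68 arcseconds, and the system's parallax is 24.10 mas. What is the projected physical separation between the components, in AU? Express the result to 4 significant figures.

69.71 AU

d = 1/p = 1/0.02410″ = 41.494 pc.
At distance d (pc), an angle of θ arcsec spans θ·d AU: s = 1.68 × 41.494 = 69.71 AU.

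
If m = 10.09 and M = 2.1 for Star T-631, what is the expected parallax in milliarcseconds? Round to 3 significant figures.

m − M = 10.09 − 2.1 = 7.99.
d = 10^((m−M)/5 + 1) = 10^2.598 = 396.28 pc.
p = 1/d = 1/396.28 = 0.0025235 arcsec = 2.5235 mas.

2.52 mas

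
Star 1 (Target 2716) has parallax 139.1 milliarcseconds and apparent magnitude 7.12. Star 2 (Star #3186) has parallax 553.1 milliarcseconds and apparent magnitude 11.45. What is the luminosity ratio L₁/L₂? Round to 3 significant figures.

L₁/L₂ = 853

d₁ = 1/p₁ = 1/0.1391″ = 7.1891 pc; d₂ = 1/p₂ = 1/0.5531″ = 1.808 pc.
M₁ = m₁ − 5 log₁₀ d₁ + 5 = 7.12 − 4.2834 + 5 = 7.8366.
M₂ = 11.45 − 1.2860 + 5 = 15.1640.
L₁/L₂ = 10^(0.4(M₂ − M₁)) = 10^(0.4 × 7.3274) = 10^2.93096 = 853.02.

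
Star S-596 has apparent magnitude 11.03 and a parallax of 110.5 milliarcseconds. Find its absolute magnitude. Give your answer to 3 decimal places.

d = 1/p = 1/0.1105″ = 9.0498 pc.
m − M = 5 log₁₀(9.0498) − 5 = 4.7832 − 5 = -0.2168.
M = m − (m − M) = 11.03 − (-0.2168) = 11.247.

M = 11.247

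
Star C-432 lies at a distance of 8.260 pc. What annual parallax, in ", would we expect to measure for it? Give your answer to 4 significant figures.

0.1211 "

p = 1/d = 1/8.26 = 0.12107 arcsec.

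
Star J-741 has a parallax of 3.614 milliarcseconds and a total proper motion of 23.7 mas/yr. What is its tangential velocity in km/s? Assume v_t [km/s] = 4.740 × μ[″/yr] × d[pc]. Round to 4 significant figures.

d = 1/p = 1/0.003614″ = 276.7 pc.
μ = 23.7 mas/yr = 0.0237 ″/yr.
v_t = 4.74 × μ × d = 4.74 × 0.0237 × 276.7 = 31.084 km/s.

31.08 km/s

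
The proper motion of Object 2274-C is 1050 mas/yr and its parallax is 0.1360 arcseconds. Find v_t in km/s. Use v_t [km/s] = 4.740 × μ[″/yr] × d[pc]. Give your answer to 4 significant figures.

d = 1/p = 1/0.1360″ = 7.3529 pc.
μ = 1050 mas/yr = 1.05 ″/yr.
v_t = 4.74 × μ × d = 4.74 × 1.05 × 7.3529 = 36.595 km/s.

36.60 km/s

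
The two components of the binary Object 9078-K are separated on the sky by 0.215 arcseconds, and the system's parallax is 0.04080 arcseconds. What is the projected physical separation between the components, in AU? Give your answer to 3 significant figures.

d = 1/p = 1/0.04080″ = 24.51 pc.
At distance d (pc), an angle of θ arcsec spans θ·d AU: s = 0.215 × 24.51 = 5.2697 AU.

5.27 AU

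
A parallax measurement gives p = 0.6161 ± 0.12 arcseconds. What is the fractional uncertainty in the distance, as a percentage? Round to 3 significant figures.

For d = 1/p, |σ_d/d| = |σ_p/p|.
σ_p/p = 0.12 / 0.6161 = 0.19477 = 19.477%.

19.5%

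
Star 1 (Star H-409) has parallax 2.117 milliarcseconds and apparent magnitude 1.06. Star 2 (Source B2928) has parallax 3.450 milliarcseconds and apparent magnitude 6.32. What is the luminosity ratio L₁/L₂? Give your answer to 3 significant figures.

d₁ = 1/p₁ = 1/0.002117″ = 472.37 pc; d₂ = 1/p₂ = 1/0.003450″ = 289.86 pc.
M₁ = m₁ − 5 log₁₀ d₁ + 5 = 1.06 − 13.3714 + 5 = -7.3114.
M₂ = 6.32 − 12.3109 + 5 = -0.9909.
L₁/L₂ = 10^(0.4(M₂ − M₁)) = 10^(0.4 × 6.3205) = 10^2.52820 = 337.44.

L₁/L₂ = 337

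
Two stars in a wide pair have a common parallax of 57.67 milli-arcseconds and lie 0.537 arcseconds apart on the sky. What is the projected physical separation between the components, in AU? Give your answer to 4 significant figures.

9.312 AU

d = 1/p = 1/0.05767″ = 17.34 pc.
At distance d (pc), an angle of θ arcsec spans θ·d AU: s = 0.537 × 17.34 = 9.3116 AU.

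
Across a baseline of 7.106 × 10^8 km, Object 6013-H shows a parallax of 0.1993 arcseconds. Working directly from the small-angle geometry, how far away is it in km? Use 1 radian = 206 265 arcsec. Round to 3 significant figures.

θ = 0.1993″ = 0.1993/206265 = 9.6623 × 10^-7 rad.
d = B/θ = (7.106 × 10^8) / (9.6623 × 10^-7) = 7.3544 × 10^14 km.

7.35 × 10^14 km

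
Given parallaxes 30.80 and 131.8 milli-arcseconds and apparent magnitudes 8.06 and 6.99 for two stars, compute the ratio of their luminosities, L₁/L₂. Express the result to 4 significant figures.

d₁ = 1/p₁ = 1/0.03080″ = 32.468 pc; d₂ = 1/p₂ = 1/0.1318″ = 7.5873 pc.
M₁ = m₁ − 5 log₁₀ d₁ + 5 = 8.06 − 7.5573 + 5 = 5.5027.
M₂ = 6.99 − 4.4004 + 5 = 7.5896.
L₁/L₂ = 10^(0.4(M₂ − M₁)) = 10^(0.4 × 2.0869) = 10^0.83476 = 6.8353.

L₁/L₂ = 6.835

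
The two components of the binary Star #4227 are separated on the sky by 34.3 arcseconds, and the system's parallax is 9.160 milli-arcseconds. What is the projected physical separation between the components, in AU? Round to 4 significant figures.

3745 AU

d = 1/p = 1/0.009160″ = 109.17 pc.
At distance d (pc), an angle of θ arcsec spans θ·d AU: s = 34.3 × 109.17 = 3744.5 AU.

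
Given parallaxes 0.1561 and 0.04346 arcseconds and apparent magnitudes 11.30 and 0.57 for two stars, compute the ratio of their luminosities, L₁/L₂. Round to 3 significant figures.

d₁ = 1/p₁ = 1/0.1561″ = 6.4061 pc; d₂ = 1/p₂ = 1/0.04346″ = 23.01 pc.
M₁ = m₁ − 5 log₁₀ d₁ + 5 = 11.30 − 4.0330 + 5 = 12.2670.
M₂ = 0.57 − 6.8096 + 5 = -1.2396.
L₁/L₂ = 10^(0.4(M₂ − M₁)) = 10^(0.4 × (-13.5066)) = 10^(-5.40264) = 0.0000039569.

L₁/L₂ = 3.96 × 10^-6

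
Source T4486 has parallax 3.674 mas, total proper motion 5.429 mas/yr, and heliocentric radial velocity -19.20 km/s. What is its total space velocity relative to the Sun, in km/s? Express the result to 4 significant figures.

d = 1/p = 1/0.003674″ = 272.18 pc.
μ = 5.429 mas/yr = 0.005429 ″/yr.
v_t = 4.740 μ d = 4.740 × 0.005429 × 272.18 = 7.0041 km/s.
v = √(v_r² + v_t²) = √((-19.20)² + 7.0041²) = √417.697 = 20.438 km/s.

20.44 km/s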